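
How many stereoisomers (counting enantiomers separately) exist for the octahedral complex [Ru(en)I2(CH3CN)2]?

4

An octahedron has six vertices in three trans pairs; every non-trans pair is cis.
Each en is bidentate and must span two cis positions.
Working through the distinct placements yields 3 geometric isomers: I cis, CH3CN trans; I cis, CH3CN cis (chiral); I trans, CH3CN cis.
One of these lacks any improper symmetry element and so occurs as an enantiomeric pair, giving 3 + 1 = 4 stereoisomers in total.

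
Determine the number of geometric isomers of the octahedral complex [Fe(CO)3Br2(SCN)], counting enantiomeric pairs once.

The six octahedral sites form three mutually perpendicular trans pairs.
Working through the distinct placements yields 3 geometric isomers: CO mer, Br trans; CO fac, Br cis; CO mer, Br cis.

3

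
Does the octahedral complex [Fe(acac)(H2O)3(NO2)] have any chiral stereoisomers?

no

The six octahedral sites form three mutually perpendicular trans pairs.
Each acac is bidentate and must span two cis positions.
Systematic placement gives 2 geometric isomers: H2O mer; H2O fac.
Each arrangement has an internal mirror plane or centre of symmetry, so none is chiral.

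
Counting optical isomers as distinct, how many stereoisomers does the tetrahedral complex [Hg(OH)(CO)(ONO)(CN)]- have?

Only one geometric arrangement is possible; it has no improper symmetry element, so it exists as a pair of enantiomers (2 stereoisomers).

2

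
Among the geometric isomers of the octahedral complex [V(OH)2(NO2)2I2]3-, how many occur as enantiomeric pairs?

An octahedron has six vertices in three trans pairs; every non-trans pair is cis.
The distinct arrangements are (5 in all): OH trans, NO2 trans, I trans; OH cis, NO2 cis, I trans; OH trans, NO2 cis, I cis; OH cis, NO2 cis, I cis (chiral); OH cis, NO2 trans, I cis.
One of these lacks any improper symmetry element and so occurs as an enantiomeric pair, giving 5 + 1 = 6 stereoisomers in total.

1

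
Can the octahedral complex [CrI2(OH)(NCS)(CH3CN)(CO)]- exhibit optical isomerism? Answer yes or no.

yes

The six octahedral sites form three mutually perpendicular trans pairs.
Placing the ligands in turn and identifying arrangements related by rotation or reflection leaves 9 distinct geometric isomers.
Of these, 6 lack any improper symmetry element and so occur as enantiomeric pairs, giving 9 + 6 = 15 stereoisomers in total.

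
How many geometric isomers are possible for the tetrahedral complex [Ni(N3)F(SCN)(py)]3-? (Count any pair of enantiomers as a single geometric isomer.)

All four vertices of a tetrahedron are equivalent and mutually adjacent, so cis/trans isomerism cannot arise.
Only one geometric arrangement is possible; it has no improper symmetry element, so it exists as a pair of enantiomers (2 stereoisomers).

1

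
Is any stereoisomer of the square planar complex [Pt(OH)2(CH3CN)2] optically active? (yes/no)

no

The distinct arrangements are (2 in all): OH cis; OH trans.
Each arrangement has an internal mirror plane or centre of symmetry, so none is chiral.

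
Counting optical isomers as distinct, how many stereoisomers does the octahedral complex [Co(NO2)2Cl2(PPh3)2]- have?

6

The six octahedral sites form three mutually perpendicular trans pairs.
Working through the distinct placements yields 5 geometric isomers: NO2 trans, Cl trans, PPh3 trans; NO2 cis, Cl trans, PPh3 cis; NO2 cis, Cl cis, PPh3 trans; NO2 cis, Cl cis, PPh3 cis (chiral); NO2 trans, Cl cis, PPh3 cis.
One of these lacks any improper symmetry element and so occurs as an enantiomeric pair, giving 5 + 1 = 6 stereoisomers in total.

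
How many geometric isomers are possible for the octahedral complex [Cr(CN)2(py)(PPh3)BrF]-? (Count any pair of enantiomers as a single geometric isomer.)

9

The six octahedral sites form three mutually perpendicular trans pairs.
Placing the ligands in turn and identifying arrangements related by rotation or reflection leaves 9 distinct geometric isomers.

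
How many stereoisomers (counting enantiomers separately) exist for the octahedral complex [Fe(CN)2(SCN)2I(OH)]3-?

8

The six octahedral sites form three mutually perpendicular trans pairs.
There are 6 geometric isomers: CN trans, SCN trans; CN trans, SCN cis; CN cis, SCN trans; CN cis, SCN cis (3 arrangements, 2 chiral).
Of these, 2 lack any improper symmetry element and so occur as enantiomeric pairs, giving 6 + 2 = 8 stereoisomers in total.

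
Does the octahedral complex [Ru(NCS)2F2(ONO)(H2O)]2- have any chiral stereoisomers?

In an octahedral complex each vertex has one trans partner and four cis neighbours.
Working through the distinct placements yields 6 geometric isomers: NCS cis, F trans; NCS trans, F trans; NCS cis, F cis (3 arrangements, 2 chiral); NCS trans, F cis.
Of these, 2 lack any improper symmetry element and so occur as enantiomeric pairs, giving 6 + 2 = 8 stereoisomers in total.

yes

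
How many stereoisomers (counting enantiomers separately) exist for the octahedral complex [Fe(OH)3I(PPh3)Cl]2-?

5

In an octahedral complex each vertex has one trans partner and four cis neighbours.
Systematic placement gives 4 geometric isomers: OH mer (3 arrangements); OH fac (chiral).
One of these lacks any improper symmetry element and so occurs as an enantiomeric pair, giving 4 + 1 = 5 stereoisomers in total.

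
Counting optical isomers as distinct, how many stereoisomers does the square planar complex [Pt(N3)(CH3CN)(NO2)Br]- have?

In a square planar complex each vertex has one trans partner and two cis neighbours.
Systematic placement gives 3 geometric isomers: (Br/N3 trans, CH3CN/NO2 trans); (Br/NO2 trans, CH3CN/N3 trans); (Br/CH3CN trans, N3/NO2 trans).
Each arrangement has an internal mirror plane or centre of symmetry, so none is chiral.

3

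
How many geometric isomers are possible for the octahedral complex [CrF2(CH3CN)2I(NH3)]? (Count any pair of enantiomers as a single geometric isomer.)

The six octahedral sites form three mutually perpendicular trans pairs.
There are 6 geometric isomers: F trans, CH3CN trans; F cis, CH3CN trans; F cis, CH3CN cis (3 arrangements, 2 chiral); F trans, CH3CN cis.

6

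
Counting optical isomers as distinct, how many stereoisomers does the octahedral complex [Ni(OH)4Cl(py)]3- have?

2

In an octahedral complex each vertex has one trans partner and four cis neighbours.
There are 2 geometric isomers: Cl and py mutually cis; Cl and py mutually trans.
Each arrangement has an internal mirror plane or centre of symmetry, so none is chiral.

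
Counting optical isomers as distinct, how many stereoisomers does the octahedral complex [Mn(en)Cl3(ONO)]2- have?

2

In an octahedral complex each vertex has one trans partner and four cis neighbours.
Each en is bidentate and must span two cis positions.
The distinct arrangements are (2 in all): Cl mer; Cl fac.
Each arrangement has an internal mirror plane or centre of symmetry, so none is chiral.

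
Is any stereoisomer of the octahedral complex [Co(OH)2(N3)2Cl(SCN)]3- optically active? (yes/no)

Systematic placement gives 6 geometric isomers: OH cis, N3 cis (3 arrangements, 2 chiral); OH trans, N3 cis; OH cis, N3 trans; OH trans, N3 trans.
Of these, 2 lack any improper symmetry element and so occur as enantiomeric pairs, giving 6 + 2 = 8 stereoisomers in total.

yes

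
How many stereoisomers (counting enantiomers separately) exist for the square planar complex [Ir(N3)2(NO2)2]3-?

A square has two trans pairs of vertices; adjacent vertices are cis.
Systematic placement gives 2 geometric isomers: N3 cis; N3 trans.
Each arrangement has an internal mirror plane or centre of symmetry, so none is chiral.

2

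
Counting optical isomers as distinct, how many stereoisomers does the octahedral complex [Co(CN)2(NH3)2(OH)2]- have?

An octahedron has six vertices in three trans pairs; every non-trans pair is cis.
Working through the distinct placements yields 5 geometric isomers: CN trans, NH3 trans, OH trans; CN trans, NH3 cis, OH cis; CN cis, NH3 cis, OH trans; CN cis, NH3 cis, OH cis (chiral); CN cis, NH3 trans, OH cis.
One of these lacks any improper symmetry element and so occurs as an enantiomeric pair, giving 5 + 1 = 6 stereoisomers in total.

6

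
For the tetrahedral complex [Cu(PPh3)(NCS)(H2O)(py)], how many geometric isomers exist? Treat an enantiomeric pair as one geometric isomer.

In a tetrahedral complex all four positions are equivalent and every pair of ligands is adjacent — there is no cis/trans distinction.
Only one geometric arrangement is possible; it has no improper symmetry element, so it exists as a pair of enantiomers (2 stereoisomers).

1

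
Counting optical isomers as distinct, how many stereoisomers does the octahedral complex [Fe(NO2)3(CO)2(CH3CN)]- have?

3

Working through the distinct placements yields 3 geometric isomers: NO2 mer, CO cis; NO2 mer, CO trans; NO2 fac, CO cis.
Each arrangement has an internal mirror plane or centre of symmetry, so none is chiral.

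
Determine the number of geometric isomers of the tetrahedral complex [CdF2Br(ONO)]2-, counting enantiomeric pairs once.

1

In a tetrahedral complex all four positions are equivalent and every pair of ligands is adjacent — there is no cis/trans distinction.
Only one geometric arrangement is possible.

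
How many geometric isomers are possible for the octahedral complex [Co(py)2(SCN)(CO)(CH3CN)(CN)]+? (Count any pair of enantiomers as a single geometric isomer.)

The six octahedral sites form three mutually perpendicular trans pairs.
Placing the ligands in turn and identifying arrangements related by rotation or reflection leaves 9 distinct geometric isomers.

9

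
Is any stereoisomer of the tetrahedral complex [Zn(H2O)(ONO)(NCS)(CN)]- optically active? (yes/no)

All four vertices of a tetrahedron are equivalent and mutually adjacent, so cis/trans isomerism cannot arise.
Only one geometric arrangement is possible; it has no improper symmetry element, so it exists as a pair of enantiomers (2 stereoisomers).

yes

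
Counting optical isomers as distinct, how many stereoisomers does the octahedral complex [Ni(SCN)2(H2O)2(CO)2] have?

6

An octahedron has six vertices in three trans pairs; every non-trans pair is cis.
The distinct arrangements are (5 in all): SCN trans, H2O trans, CO trans; SCN cis, H2O cis, CO trans; SCN trans, H2O cis, CO cis; SCN cis, H2O cis, CO cis (chiral); SCN cis, H2O trans, CO cis.
One of these lacks any improper symmetry element and so occurs as an enantiomeric pair, giving 5 + 1 = 6 stereoisomers in total.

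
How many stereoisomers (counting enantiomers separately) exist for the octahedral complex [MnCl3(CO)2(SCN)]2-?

An octahedron has six vertices in three trans pairs; every non-trans pair is cis.
Systematic placement gives 3 geometric isomers: Cl mer, CO trans; Cl fac, CO cis; Cl mer, CO cis.
Each arrangement has an internal mirror plane or centre of symmetry, so none is chiral.

3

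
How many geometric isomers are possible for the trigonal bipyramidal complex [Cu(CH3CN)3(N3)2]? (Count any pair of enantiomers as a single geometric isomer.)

3

In a trigonal bipyramid the two axial positions differ from the three equatorial ones.
Working through the distinct placements yields 3 geometric isomers: N3 both equatorial; N3 one axial, one equatorial; N3 both axial.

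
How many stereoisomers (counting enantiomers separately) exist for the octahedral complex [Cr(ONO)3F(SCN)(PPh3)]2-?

The six octahedral sites form three mutually perpendicular trans pairs.
The distinct arrangements are (4 in all): ONO mer (3 arrangements); ONO fac (chiral).
One of these lacks any improper symmetry element and so occurs as an enantiomeric pair, giving 4 + 1 = 5 stereoisomers in total.

5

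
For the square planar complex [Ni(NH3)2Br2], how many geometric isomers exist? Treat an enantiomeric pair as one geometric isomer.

A square has two trans pairs of vertices; adjacent vertices are cis.
The distinct arrangements are (2 in all): NH3 cis; NH3 trans.

2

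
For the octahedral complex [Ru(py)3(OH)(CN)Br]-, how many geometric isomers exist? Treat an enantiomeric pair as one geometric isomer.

In an octahedral complex each vertex has one trans partner and four cis neighbours.
Systematic placement gives 4 geometric isomers: py mer (3 arrangements); py fac (chiral).

4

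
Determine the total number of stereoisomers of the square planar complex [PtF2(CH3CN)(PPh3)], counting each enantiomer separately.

In a square planar complex each vertex has one trans partner and two cis neighbours.
There are 2 geometric isomers: F cis; F trans.
Each arrangement has an internal mirror plane or centre of symmetry, so none is chiral.

2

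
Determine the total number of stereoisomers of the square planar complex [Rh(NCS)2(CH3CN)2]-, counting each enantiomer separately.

A square has two trans pairs of vertices; adjacent vertices are cis.
Working through the distinct placements yields 2 geometric isomers: NCS cis; NCS trans.
Each arrangement has an internal mirror plane or centre of symmetry, so none is chiral.

2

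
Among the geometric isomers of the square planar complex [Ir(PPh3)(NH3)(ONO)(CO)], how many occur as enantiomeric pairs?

0

There are 3 geometric isomers: (CO/ONO trans, NH3/PPh3 trans); (CO/PPh3 trans, NH3/ONO trans); (CO/NH3 trans, ONO/PPh3 trans).
Each arrangement has an internal mirror plane or centre of symmetry, so none is chiral.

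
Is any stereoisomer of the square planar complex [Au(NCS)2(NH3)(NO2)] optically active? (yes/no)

In a square planar complex each vertex has one trans partner and two cis neighbours.
The distinct arrangements are (2 in all): NCS cis; NCS trans.
Each arrangement has an internal mirror plane or centre of symmetry, so none is chiral.

no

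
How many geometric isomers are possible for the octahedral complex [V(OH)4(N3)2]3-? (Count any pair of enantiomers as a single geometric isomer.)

In an octahedral complex each vertex has one trans partner and four cis neighbours.
Systematic placement gives 2 geometric isomers: N3 trans; N3 cis.

2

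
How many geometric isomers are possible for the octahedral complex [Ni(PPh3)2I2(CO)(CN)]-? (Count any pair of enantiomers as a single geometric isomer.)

6

The six octahedral sites form three mutually perpendicular trans pairs.
Working through the distinct placements yields 6 geometric isomers: PPh3 trans, I trans; PPh3 cis, I cis (3 arrangements, 2 chiral); PPh3 trans, I cis; PPh3 cis, I trans.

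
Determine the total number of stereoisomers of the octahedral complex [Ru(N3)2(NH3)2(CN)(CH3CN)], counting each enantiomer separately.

8

In an octahedral complex each vertex has one trans partner and four cis neighbours.
The distinct arrangements are (6 in all): N3 trans, NH3 trans; N3 cis, NH3 cis (3 arrangements, 2 chiral); N3 cis, NH3 trans; N3 trans, NH3 cis.
Of these, 2 lack any improper symmetry element and so occur as enantiomeric pairs, giving 6 + 2 = 8 stereoisomers in total.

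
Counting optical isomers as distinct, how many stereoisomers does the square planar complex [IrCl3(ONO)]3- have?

A square has two trans pairs of vertices; adjacent vertices are cis.
Only one geometric arrangement is possible.

1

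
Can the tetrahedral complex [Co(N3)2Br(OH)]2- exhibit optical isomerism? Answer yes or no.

no

In a tetrahedral complex all four positions are equivalent and every pair of ligands is adjacent — there is no cis/trans distinction.
Only one geometric arrangement is possible.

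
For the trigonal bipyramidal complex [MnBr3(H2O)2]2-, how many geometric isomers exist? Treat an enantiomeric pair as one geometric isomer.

3

A trigonal bipyramid has two axial and three equatorial sites, which are chemically inequivalent.
Working through the distinct placements yields 3 geometric isomers: H2O both equatorial; H2O one axial, one equatorial; H2O both axial.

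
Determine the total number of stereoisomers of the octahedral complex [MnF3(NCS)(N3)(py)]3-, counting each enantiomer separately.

Working through the distinct placements yields 4 geometric isomers: F mer (3 arrangements); F fac (chiral).
One of these lacks any improper symmetry element and so occurs as an enantiomeric pair, giving 4 + 1 = 5 stereoisomers in total.

5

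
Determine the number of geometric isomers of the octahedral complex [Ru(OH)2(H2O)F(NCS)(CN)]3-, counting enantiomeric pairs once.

An octahedron has six vertices in three trans pairs; every non-trans pair is cis.
Systematic enumeration (placing each ligand type in turn and discarding arrangements equivalent by rotation or reflection) gives 9 geometric isomers.

9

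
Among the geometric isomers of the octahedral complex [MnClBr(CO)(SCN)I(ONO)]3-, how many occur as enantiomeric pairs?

15

Systematic enumeration (placing each ligand type in turn and discarding arrangements equivalent by rotation or reflection) gives 15 geometric isomers.
Of these, 15 lack any improper symmetry element and so occur as enantiomeric pairs, giving 15 + 15 = 30 stereoisomers in total.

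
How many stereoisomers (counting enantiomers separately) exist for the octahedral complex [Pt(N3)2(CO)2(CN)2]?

Working through the distinct placements yields 5 geometric isomers: N3 trans, CO trans, CN trans; N3 cis, CO cis, CN trans; N3 trans, CO cis, CN cis; N3 cis, CO cis, CN cis (chiral); N3 cis, CO trans, CN cis.
One of these lacks any improper symmetry element and so occurs as an enantiomeric pair, giving 5 + 1 = 6 stereoisomers in total.

6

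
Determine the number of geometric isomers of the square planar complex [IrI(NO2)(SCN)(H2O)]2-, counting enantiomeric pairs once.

In a square planar complex each vertex has one trans partner and two cis neighbours.
There are 3 geometric isomers: (H2O/NO2 trans, I/SCN trans); (H2O/SCN trans, I/NO2 trans); (H2O/I trans, NO2/SCN trans).

3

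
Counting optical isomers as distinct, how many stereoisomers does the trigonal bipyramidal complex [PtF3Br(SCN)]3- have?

The distinct arrangements are (4 in all): Br axial, SCN equatorial; Br axial, SCN axial; Br equatorial, SCN equatorial; Br equatorial, SCN axial.
Each arrangement has an internal mirror plane or centre of symmetry, so none is chiral.

4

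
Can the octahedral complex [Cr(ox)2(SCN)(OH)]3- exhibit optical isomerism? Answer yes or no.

The six octahedral sites form three mutually perpendicular trans pairs.
Each ox is bidentate and must span two cis positions.
Working through the distinct placements yields 2 geometric isomers: SCN and OH mutually trans; SCN and OH mutually cis (chiral).
One of these lacks any improper symmetry element and so occurs as an enantiomeric pair, giving 2 + 1 = 3 stereoisomers in total.

yes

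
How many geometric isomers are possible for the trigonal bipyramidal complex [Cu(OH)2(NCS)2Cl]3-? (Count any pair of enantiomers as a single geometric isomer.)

5

In a trigonal bipyramid the two axial positions differ from the three equatorial ones.
Systematic enumeration (placing each ligand type in turn and discarding arrangements equivalent by rotation or reflection) gives 5 geometric isomers.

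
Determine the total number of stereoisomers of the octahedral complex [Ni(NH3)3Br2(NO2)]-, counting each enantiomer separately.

3

The six octahedral sites form three mutually perpendicular trans pairs.
Systematic placement gives 3 geometric isomers: NH3 mer, Br trans; NH3 fac, Br cis; NH3 mer, Br cis.
Each arrangement has an internal mirror plane or centre of symmetry, so none is chiral.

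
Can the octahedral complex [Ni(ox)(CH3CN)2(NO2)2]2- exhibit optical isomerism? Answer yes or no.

yes

Each ox is bidentate and must span two cis positions.
There are 3 geometric isomers: CH3CN trans, NO2 cis; CH3CN cis, NO2 cis (chiral); CH3CN cis, NO2 trans.
One of these lacks any improper symmetry element and so occurs as an enantiomeric pair, giving 3 + 1 = 4 stereoisomers in total.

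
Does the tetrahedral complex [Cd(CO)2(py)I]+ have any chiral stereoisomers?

no

All four vertices of a tetrahedron are equivalent and mutually adjacent, so cis/trans isomerism cannot arise.
Only one geometric arrangement is possible.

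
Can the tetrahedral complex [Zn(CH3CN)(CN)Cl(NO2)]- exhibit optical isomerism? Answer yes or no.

All four vertices of a tetrahedron are equivalent and mutually adjacent, so cis/trans isomerism cannot arise.
Only one geometric arrangement is possible; it has no improper symmetry element, so it exists as a pair of enantiomers (2 stereoisomers).

yes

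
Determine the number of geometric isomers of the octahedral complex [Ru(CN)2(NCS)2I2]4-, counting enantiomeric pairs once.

Systematic placement gives 5 geometric isomers: CN trans, NCS trans, I trans; CN trans, NCS cis, I cis; CN cis, NCS trans, I cis; CN cis, NCS cis, I cis (chiral); CN cis, NCS cis, I trans.

5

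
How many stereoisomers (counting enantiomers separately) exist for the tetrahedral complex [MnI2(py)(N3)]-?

In a tetrahedral complex all four positions are equivalent and every pair of ligands is adjacent — there is no cis/trans distinction.
Only one geometric arrangement is possible.

1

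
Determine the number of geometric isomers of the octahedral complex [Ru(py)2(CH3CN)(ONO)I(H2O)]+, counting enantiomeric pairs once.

9

An octahedron has six vertices in three trans pairs; every non-trans pair is cis.
Placing the ligands in turn and identifying arrangements related by rotation or reflection leaves 9 distinct geometric isomers.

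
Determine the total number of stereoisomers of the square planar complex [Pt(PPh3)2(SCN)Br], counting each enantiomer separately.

2

In a square planar complex each vertex has one trans partner and two cis neighbours.
Working through the distinct placements yields 2 geometric isomers: PPh3 cis; PPh3 trans.
Each arrangement has an internal mirror plane or centre of symmetry, so none is chiral.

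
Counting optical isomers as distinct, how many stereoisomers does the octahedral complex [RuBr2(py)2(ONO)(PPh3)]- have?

The six octahedral sites form three mutually perpendicular trans pairs.
There are 6 geometric isomers: Br trans, py trans; Br trans, py cis; Br cis, py trans; Br cis, py cis (3 arrangements, 2 chiral).
Of these, 2 lack any improper symmetry element and so occur as enantiomeric pairs, giving 6 + 2 = 8 stereoisomers in total.

8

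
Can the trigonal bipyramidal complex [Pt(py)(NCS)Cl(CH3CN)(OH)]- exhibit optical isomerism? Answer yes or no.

Placing the ligands in turn and identifying arrangements related by rotation or reflection leaves 10 distinct geometric isomers.
Of these, 10 lack any improper symmetry element and so occur as enantiomeric pairs, giving 10 + 10 = 20 stereoisomers in total.

yes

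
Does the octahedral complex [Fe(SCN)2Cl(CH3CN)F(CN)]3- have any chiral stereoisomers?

The six octahedral sites form three mutually perpendicular trans pairs.
Exhaustive case analysis gives 9 geometric isomers.
Of these, 6 lack any improper symmetry element and so occur as enantiomeric pairs, giving 9 + 6 = 15 stereoisomers in total.

yes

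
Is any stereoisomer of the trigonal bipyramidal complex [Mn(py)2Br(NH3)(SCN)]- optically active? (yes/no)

Placing the ligands in turn and identifying arrangements related by rotation or reflection leaves 7 distinct geometric isomers.
Of these, 3 lack any improper symmetry element and so occur as enantiomeric pairs, giving 7 + 3 = 10 stereoisomers in total.

yes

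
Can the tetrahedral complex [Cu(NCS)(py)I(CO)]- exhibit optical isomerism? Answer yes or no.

All four vertices of a tetrahedron are equivalent and mutually adjacent, so cis/trans isomerism cannot arise.
Only one geometric arrangement is possible; it has no improper symmetry element, so it exists as a pair of enantiomers (2 stereoisomers).

yes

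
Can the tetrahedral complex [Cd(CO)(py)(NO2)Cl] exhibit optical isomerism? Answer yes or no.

yes

In a tetrahedral complex all four positions are equivalent and every pair of ligands is adjacent — there is no cis/trans distinction.
Only one geometric arrangement is possible; it has no improper symmetry element, so it exists as a pair of enantiomers (2 stereoisomers).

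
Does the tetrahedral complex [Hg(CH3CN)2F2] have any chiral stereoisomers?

no

All four vertices of a tetrahedron are equivalent and mutually adjacent, so cis/trans isomerism cannot arise.
Only one geometric arrangement is possible.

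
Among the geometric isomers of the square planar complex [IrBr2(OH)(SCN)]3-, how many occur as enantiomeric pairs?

0

A square has two trans pairs of vertices; adjacent vertices are cis.
Systematic placement gives 2 geometric isomers: Br cis; Br trans.
Each arrangement has an internal mirror plane or centre of symmetry, so none is chiral.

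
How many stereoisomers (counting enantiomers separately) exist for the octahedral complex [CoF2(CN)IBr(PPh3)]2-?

In an octahedral complex each vertex has one trans partner and four cis neighbours.
Systematic enumeration (placing each ligand type in turn and discarding arrangements equivalent by rotation or reflection) gives 9 geometric isomers.
Of these, 6 lack any improper symmetry element and so occur as enantiomeric pairs, giving 9 + 6 = 15 stereoisomers in total.

15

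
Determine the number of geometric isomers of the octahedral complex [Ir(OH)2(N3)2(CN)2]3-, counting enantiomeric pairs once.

An octahedron has six vertices in three trans pairs; every non-trans pair is cis.
Systematic placement gives 5 geometric isomers: OH trans, N3 trans, CN trans; OH cis, N3 cis, CN trans; OH trans, N3 cis, CN cis; OH cis, N3 cis, CN cis (chiral); OH cis, N3 trans, CN cis.

5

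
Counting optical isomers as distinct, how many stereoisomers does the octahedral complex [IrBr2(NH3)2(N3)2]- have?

6

In an octahedral complex each vertex has one trans partner and four cis neighbours.
There are 5 geometric isomers: Br trans, NH3 trans, N3 trans; Br trans, NH3 cis, N3 cis; Br cis, NH3 trans, N3 cis; Br cis, NH3 cis, N3 cis (chiral); Br cis, NH3 cis, N3 trans.
One of these lacks any improper symmetry element and so occurs as an enantiomeric pair, giving 5 + 1 = 6 stereoisomers in total.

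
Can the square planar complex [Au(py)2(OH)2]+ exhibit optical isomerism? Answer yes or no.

In a square planar complex each vertex has one trans partner and two cis neighbours.
Systematic placement gives 2 geometric isomers: py cis; py trans.
Each arrangement has an internal mirror plane or centre of symmetry, so none is chiral.

no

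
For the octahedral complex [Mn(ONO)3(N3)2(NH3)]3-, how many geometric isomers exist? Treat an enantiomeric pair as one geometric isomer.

In an octahedral complex each vertex has one trans partner and four cis neighbours.
Working through the distinct placements yields 3 geometric isomers: ONO mer, N3 trans; ONO mer, N3 cis; ONO fac, N3 cis.

3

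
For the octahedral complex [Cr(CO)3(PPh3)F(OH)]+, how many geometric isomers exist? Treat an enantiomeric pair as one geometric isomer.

The six octahedral sites form three mutually perpendicular trans pairs.
Systematic placement gives 4 geometric isomers: CO mer (3 arrangements); CO fac (chiral).

4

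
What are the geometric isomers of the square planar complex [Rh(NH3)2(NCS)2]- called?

cis and trans

A square has two trans pairs of vertices; adjacent vertices are cis.
Systematic placement gives 2 geometric isomers: NH3 cis; NH3 trans.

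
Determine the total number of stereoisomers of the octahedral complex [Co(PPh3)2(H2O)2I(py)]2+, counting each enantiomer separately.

The six octahedral sites form three mutually perpendicular trans pairs.
The distinct arrangements are (6 in all): PPh3 cis, H2O trans; PPh3 trans, H2O trans; PPh3 cis, H2O cis (3 arrangements, 2 chiral); PPh3 trans, H2O cis.
Of these, 2 lack any improper symmetry element and so occur as enantiomeric pairs, giving 6 + 2 = 8 stereoisomers in total.

8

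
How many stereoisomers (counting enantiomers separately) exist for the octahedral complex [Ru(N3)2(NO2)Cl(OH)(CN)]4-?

15

In an octahedral complex each vertex has one trans partner and four cis neighbours.
Exhaustive case analysis gives 9 geometric isomers.
Of these, 6 lack any improper symmetry element and so occur as enantiomeric pairs, giving 9 + 6 = 15 stereoisomers in total.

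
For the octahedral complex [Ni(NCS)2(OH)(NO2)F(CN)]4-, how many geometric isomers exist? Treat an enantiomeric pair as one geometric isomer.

9

In an octahedral complex each vertex has one trans partner and four cis neighbours.
Placing the ligands in turn and identifying arrangements related by rotation or reflection leaves 9 distinct geometric isomers.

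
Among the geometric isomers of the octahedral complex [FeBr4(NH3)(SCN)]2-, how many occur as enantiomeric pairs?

0

Systematic placement gives 2 geometric isomers: NH3 and SCN mutually trans; NH3 and SCN mutually cis.
Each arrangement has an internal mirror plane or centre of symmetry, so none is chiral.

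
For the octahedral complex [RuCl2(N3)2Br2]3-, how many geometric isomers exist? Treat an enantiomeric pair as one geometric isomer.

An octahedron has six vertices in three trans pairs; every non-trans pair is cis.
Working through the distinct placements yields 5 geometric isomers: Cl trans, N3 trans, Br trans; Cl cis, N3 cis, Br trans; Cl cis, N3 trans, Br cis; Cl cis, N3 cis, Br cis (chiral); Cl trans, N3 cis, Br cis.

5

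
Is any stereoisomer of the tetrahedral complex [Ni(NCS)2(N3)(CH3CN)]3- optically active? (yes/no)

All four vertices of a tetrahedron are equivalent and mutually adjacent, so cis/trans isomerism cannot arise.
Only one geometric arrangement is possible.

no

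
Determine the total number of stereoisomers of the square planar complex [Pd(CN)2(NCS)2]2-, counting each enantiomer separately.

2

There are 2 geometric isomers: CN cis; CN trans.
Each arrangement has an internal mirror plane or centre of symmetry, so none is chiral.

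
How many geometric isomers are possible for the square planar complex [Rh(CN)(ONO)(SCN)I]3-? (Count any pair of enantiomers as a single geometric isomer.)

In a square planar complex each vertex has one trans partner and two cis neighbours.
There are 3 geometric isomers: (CN/ONO trans, I/SCN trans); (CN/SCN trans, I/ONO trans); (CN/I trans, ONO/SCN trans).

3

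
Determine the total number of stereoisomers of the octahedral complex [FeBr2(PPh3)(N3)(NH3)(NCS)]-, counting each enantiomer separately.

15

Exhaustive case analysis gives 9 geometric isomers.
Of these, 6 lack any improper symmetry element and so occur as enantiomeric pairs, giving 9 + 6 = 15 stereoisomers in total.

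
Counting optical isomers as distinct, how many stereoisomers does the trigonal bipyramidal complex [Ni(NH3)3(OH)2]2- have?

3

A trigonal bipyramid has two axial and three equatorial sites, which are chemically inequivalent.
There are 3 geometric isomers: OH both equatorial; OH one axial, one equatorial; OH both axial.
Each arrangement has an internal mirror plane or centre of symmetry, so none is chiral.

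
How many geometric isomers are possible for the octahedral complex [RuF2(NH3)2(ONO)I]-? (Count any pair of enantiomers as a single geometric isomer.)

6

The six octahedral sites form three mutually perpendicular trans pairs.
The distinct arrangements are (6 in all): F trans, NH3 cis; F trans, NH3 trans; F cis, NH3 cis (3 arrangements, 2 chiral); F cis, NH3 trans.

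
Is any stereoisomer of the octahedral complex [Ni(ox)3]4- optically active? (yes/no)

yes

The six octahedral sites form three mutually perpendicular trans pairs.
Each ox is bidentate and must span two cis positions.
Only one geometric arrangement is possible; it has no improper symmetry element, so it exists as a pair of enantiomers (2 stereoisomers).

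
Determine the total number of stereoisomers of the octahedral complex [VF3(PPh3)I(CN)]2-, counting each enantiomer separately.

In an octahedral complex each vertex has one trans partner and four cis neighbours.
Systematic placement gives 4 geometric isomers: F mer (3 arrangements); F fac (chiral).
One of these lacks any improper symmetry element and so occurs as an enantiomeric pair, giving 4 + 1 = 5 stereoisomers in total.

5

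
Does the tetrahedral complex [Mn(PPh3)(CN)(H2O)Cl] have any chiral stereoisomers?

yes

All four vertices of a tetrahedron are equivalent and mutually adjacent, so cis/trans isomerism cannot arise.
Only one geometric arrangement is possible; it has no improper symmetry element, so it exists as a pair of enantiomers (2 stereoisomers).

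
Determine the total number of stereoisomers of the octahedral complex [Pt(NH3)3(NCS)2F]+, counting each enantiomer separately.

3

In an octahedral complex each vertex has one trans partner and four cis neighbours.
There are 3 geometric isomers: NH3 mer, NCS cis; NH3 mer, NCS trans; NH3 fac, NCS cis.
Each arrangement has an internal mirror plane or centre of symmetry, so none is chiral.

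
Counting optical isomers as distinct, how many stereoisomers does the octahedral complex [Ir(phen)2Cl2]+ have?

3

An octahedron has six vertices in three trans pairs; every non-trans pair is cis.
Each phen is bidentate and must span two cis positions.
Working through the distinct placements yields 2 geometric isomers: Cl trans; Cl cis (chiral).
One of these lacks any improper symmetry element and so occurs as an enantiomeric pair, giving 2 + 1 = 3 stereoisomers in total.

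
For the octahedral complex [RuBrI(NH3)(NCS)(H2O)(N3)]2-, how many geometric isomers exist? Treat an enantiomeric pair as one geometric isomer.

15

In an octahedral complex each vertex has one trans partner and four cis neighbours.
Exhaustive case analysis gives 15 geometric isomers.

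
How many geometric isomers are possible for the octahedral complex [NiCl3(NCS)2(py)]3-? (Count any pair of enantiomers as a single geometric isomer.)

3

Working through the distinct placements yields 3 geometric isomers: Cl mer, NCS cis; Cl mer, NCS trans; Cl fac, NCS cis.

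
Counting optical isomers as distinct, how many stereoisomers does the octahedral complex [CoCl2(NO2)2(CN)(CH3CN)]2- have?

8

In an octahedral complex each vertex has one trans partner and four cis neighbours.
The distinct arrangements are (6 in all): Cl trans, NO2 trans; Cl cis, NO2 cis (3 arrangements, 2 chiral); Cl cis, NO2 trans; Cl trans, NO2 cis.
Of these, 2 lack any improper symmetry element and so occur as enantiomeric pairs, giving 6 + 2 = 8 stereoisomers in total.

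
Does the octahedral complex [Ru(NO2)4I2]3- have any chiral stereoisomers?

no

In an octahedral complex each vertex has one trans partner and four cis neighbours.
There are 2 geometric isomers: I trans; I cis.
Each arrangement has an internal mirror plane or centre of symmetry, so none is chiral.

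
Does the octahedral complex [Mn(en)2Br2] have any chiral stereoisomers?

yes

The six octahedral sites form three mutually perpendicular trans pairs.
Each en is bidentate and must span two cis positions.
Systematic placement gives 2 geometric isomers: Br trans; Br cis (chiral).
One of these lacks any improper symmetry element and so occurs as an enantiomeric pair, giving 2 + 1 = 3 stereoisomers in total.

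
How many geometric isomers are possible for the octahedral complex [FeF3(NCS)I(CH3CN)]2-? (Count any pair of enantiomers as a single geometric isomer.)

An octahedron has six vertices in three trans pairs; every non-trans pair is cis.
Systematic placement gives 4 geometric isomers: F mer (3 arrangements); F fac (chiral).

4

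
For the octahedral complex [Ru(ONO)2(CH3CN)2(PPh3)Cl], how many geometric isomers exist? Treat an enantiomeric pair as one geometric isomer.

6

The six octahedral sites form three mutually perpendicular trans pairs.
The distinct arrangements are (6 in all): ONO cis, CH3CN trans; ONO trans, CH3CN trans; ONO cis, CH3CN cis (3 arrangements, 2 chiral); ONO trans, CH3CN cis.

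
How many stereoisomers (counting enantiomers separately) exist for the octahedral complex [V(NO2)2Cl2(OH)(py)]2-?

An octahedron has six vertices in three trans pairs; every non-trans pair is cis.
Systematic placement gives 6 geometric isomers: NO2 trans, Cl trans; NO2 cis, Cl trans; NO2 cis, Cl cis (3 arrangements, 2 chiral); NO2 trans, Cl cis.
Of these, 2 lack any improper symmetry element and so occur as enantiomeric pairs, giving 6 + 2 = 8 stereoisomers in total.

8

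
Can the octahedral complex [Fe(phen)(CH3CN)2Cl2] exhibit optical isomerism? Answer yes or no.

yes

Each phen is bidentate and must span two cis positions.
Working through the distinct placements yields 3 geometric isomers: CH3CN trans, Cl cis; CH3CN cis, Cl cis (chiral); CH3CN cis, Cl trans.
One of these lacks any improper symmetry element and so occurs as an enantiomeric pair, giving 3 + 1 = 4 stereoisomers in total.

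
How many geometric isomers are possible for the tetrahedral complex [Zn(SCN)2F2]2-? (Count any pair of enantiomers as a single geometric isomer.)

1

In a tetrahedral complex all four positions are equivalent and every pair of ligands is adjacent — there is no cis/trans distinction.
Only one geometric arrangement is possible.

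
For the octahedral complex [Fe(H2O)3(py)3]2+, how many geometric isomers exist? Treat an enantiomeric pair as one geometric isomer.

The six octahedral sites form three mutually perpendicular trans pairs.
The distinct arrangements are (2 in all): H2O mer; H2O fac.

2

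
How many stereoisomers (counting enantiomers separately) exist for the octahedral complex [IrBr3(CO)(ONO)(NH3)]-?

5

Systematic placement gives 4 geometric isomers: Br mer (3 arrangements); Br fac (chiral).
One of these lacks any improper symmetry element and so occurs as an enantiomeric pair, giving 4 + 1 = 5 stereoisomers in total.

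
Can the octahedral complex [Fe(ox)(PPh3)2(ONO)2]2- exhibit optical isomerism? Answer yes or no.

yes

Each ox is bidentate and must span two cis positions.
The distinct arrangements are (3 in all): PPh3 cis, ONO trans; PPh3 cis, ONO cis (chiral); PPh3 trans, ONO cis.
One of these lacks any improper symmetry element and so occurs as an enantiomeric pair, giving 3 + 1 = 4 stereoisomers in total.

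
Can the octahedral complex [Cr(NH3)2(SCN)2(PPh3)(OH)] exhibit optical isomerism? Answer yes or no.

The six octahedral sites form three mutually perpendicular trans pairs.
The distinct arrangements are (6 in all): NH3 trans, SCN trans; NH3 trans, SCN cis; NH3 cis, SCN trans; NH3 cis, SCN cis (3 arrangements, 2 chiral).
Of these, 2 lack any improper symmetry element and so occur as enantiomeric pairs, giving 6 + 2 = 8 stereoisomers in total.

yes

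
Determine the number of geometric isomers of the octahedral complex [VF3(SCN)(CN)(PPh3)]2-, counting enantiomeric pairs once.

4

In an octahedral complex each vertex has one trans partner and four cis neighbours.
The distinct arrangements are (4 in all): F mer (3 arrangements); F fac (chiral).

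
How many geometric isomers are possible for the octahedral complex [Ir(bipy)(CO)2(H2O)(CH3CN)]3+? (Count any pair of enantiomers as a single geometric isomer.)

4

An octahedron has six vertices in three trans pairs; every non-trans pair is cis.
Each bipy is bidentate and must span two cis positions.
There are 4 geometric isomers: CO cis (3 arrangements, 2 chiral); CO trans.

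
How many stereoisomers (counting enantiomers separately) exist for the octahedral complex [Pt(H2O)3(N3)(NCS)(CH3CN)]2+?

5

An octahedron has six vertices in three trans pairs; every non-trans pair is cis.
Systematic placement gives 4 geometric isomers: H2O mer (3 arrangements); H2O fac (chiral).
One of these lacks any improper symmetry element and so occurs as an enantiomeric pair, giving 4 + 1 = 5 stereoisomers in total.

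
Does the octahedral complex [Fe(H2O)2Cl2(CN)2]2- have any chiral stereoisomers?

yes

The distinct arrangements are (5 in all): H2O trans, Cl trans, CN trans; H2O cis, Cl cis, CN trans; H2O trans, Cl cis, CN cis; H2O cis, Cl cis, CN cis (chiral); H2O cis, Cl trans, CN cis.
One of these lacks any improper symmetry element and so occurs as an enantiomeric pair, giving 5 + 1 = 6 stereoisomers in total.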